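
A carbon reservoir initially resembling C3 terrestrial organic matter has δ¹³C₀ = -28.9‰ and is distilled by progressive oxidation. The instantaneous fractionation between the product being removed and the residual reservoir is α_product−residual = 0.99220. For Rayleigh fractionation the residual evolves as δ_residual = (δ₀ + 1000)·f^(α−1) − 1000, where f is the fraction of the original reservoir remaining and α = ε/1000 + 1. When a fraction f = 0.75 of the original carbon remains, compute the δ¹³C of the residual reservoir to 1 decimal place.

Rayleigh residual: δ_res = (δ₀ + 1000)·f^(α−1) − 1000
α − 1 = -0.00780
f^(α−1) = 0.75^(-0.00780) = 1.002246
δ_res = (-28.9 + 1000) × 1.002246 − 1000 = 973.282 − 1000 = -26.72‰

-26.7‰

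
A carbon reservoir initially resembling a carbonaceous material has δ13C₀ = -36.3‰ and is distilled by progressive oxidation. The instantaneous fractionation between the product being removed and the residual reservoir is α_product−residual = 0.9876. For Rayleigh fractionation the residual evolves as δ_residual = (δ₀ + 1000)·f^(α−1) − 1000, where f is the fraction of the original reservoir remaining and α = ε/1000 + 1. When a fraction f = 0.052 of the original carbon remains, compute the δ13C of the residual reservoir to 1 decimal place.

-0.3‰

Rayleigh residual: δ_res = (δ₀ + 1000)·f^(α−1) − 1000
α − 1 = -0.01240
f^(α−1) = 0.052^(-0.01240) = 1.037341
δ_res = (-36.3 + 1000) × 1.037341 − 1000 = 999.686 − 1000 = -0.31‰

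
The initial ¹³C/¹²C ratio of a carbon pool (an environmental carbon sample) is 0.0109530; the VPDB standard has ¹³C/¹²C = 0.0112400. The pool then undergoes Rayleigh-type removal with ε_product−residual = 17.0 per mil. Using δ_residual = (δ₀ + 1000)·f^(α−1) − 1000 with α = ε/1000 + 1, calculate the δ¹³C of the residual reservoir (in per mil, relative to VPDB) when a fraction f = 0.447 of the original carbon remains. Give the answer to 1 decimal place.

δ₀ = (0.0109530/0.0112400 − 1)×1000 = (0.974466 − 1)×1000 = -25.534 per mil
α − 1 = ε/1000 = 0.0170
f^(α−1) = 0.447^(0.0170) = 0.986405
δ_res = (-25.534 + 1000) × 0.986405 − 1000 = 961.218 − 1000 = -38.78 per mil

-38.8 per mil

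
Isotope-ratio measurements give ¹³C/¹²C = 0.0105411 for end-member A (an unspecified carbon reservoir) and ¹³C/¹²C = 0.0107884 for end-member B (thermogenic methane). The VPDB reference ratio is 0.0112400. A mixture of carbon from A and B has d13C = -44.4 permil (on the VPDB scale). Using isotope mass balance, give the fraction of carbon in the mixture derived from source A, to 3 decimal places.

0.192

δ_A = (0.0105411/0.0112400 − 1)×1000 = (0.937820 − 1)×1000 = -62.180 permil
δ_B = (0.0107884/0.0112400 − 1)×1000 = (0.959822 − 1)×1000 = -40.178 permil
f_A = (δ_mix − δ_B)/(δ_A − δ_B) = (-44.4 − (-40.178))/(-62.180 − (-40.178))
f_A = -4.222 / -22.002 = 0.1919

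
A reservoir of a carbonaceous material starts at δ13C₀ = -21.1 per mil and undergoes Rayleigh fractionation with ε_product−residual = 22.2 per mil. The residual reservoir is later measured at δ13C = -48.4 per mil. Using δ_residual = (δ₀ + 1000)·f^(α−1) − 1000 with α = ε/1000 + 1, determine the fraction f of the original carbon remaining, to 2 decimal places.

α − 1 = ε/1000 = 0.0222
(δ_res + 1000)/(δ₀ + 1000) = (-48.4 + 1000)/(-21.1 + 1000) = 951.6/978.9 = 0.972112
f = 0.972112^(1/0.0222) = exp(ln(0.972112)/0.0222) = exp(-0.02828/0.0222)
f = exp(-1.2741) = 0.2797

0.28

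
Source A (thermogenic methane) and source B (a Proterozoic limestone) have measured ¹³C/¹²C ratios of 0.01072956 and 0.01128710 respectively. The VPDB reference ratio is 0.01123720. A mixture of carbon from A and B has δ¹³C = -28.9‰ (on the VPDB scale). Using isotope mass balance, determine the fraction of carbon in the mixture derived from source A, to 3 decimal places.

0.672

δ_A = (0.01072956/0.01123720 − 1)×1000 = (0.954825 − 1)×1000 = -45.175‰
δ_B = (0.01128710/0.01123720 − 1)×1000 = (1.004441 − 1)×1000 = 4.441‰
f_A = (δ_mix − δ_B)/(δ_A − δ_B) = (-28.9 − (4.441))/(-45.175 − (4.441))
f_A = -33.341 / -49.616 = 0.6720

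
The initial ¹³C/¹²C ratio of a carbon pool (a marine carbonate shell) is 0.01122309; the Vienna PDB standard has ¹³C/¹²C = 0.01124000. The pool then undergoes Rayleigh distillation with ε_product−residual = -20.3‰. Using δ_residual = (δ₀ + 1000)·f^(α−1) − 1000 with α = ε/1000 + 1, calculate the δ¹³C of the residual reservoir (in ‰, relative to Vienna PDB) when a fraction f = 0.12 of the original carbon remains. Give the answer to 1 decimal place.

δ₀ = (0.01122309/0.01124000 − 1)×1000 = (0.998496 − 1)×1000 = -1.504‰
α − 1 = ε/1000 = -0.0203
f^(α−1) = 0.12^(-0.0203) = 1.043981
δ_res = (-1.504 + 1000) × 1.043981 − 1000 = 1042.410 − 1000 = 42.41‰

42.4‰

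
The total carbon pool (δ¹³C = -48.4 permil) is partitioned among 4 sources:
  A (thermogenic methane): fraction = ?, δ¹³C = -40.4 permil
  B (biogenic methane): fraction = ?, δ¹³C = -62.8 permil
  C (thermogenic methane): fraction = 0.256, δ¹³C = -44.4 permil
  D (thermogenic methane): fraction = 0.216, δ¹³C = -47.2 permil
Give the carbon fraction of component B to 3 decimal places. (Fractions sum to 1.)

0.246

Let f_B and f_A be the unknown fractions; fractions sum to 1 so f_B + f_A = 0.528.
Mass balance: Σ fᵢ·δᵢ = δ_bulk ⇒ f_B·(-62.8) + f_A·(-40.4) = -48.4 − (-21.562) = -26.838
Substitute f_A = 0.528 − f_B:
f_B·(-62.8 − -40.4) = -26.838 − 0.528×(-40.4) = -5.507
f_B = -5.507 / -22.4 = 0.2459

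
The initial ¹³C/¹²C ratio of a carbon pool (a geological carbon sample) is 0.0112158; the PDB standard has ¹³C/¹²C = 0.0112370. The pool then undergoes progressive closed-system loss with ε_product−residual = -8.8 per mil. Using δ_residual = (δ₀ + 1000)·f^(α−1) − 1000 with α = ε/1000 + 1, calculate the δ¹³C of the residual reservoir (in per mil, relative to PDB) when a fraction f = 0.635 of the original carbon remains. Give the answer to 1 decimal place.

2.1 per mil

δ₀ = (0.0112158/0.0112370 − 1)×1000 = (0.998113 − 1)×1000 = -1.887 per mil
α − 1 = ε/1000 = -0.0088
f^(α−1) = 0.635^(-0.0088) = 1.004004
δ_res = (-1.887 + 1000) × 1.004004 − 1000 = 1002.110 − 1000 = 2.11 per mil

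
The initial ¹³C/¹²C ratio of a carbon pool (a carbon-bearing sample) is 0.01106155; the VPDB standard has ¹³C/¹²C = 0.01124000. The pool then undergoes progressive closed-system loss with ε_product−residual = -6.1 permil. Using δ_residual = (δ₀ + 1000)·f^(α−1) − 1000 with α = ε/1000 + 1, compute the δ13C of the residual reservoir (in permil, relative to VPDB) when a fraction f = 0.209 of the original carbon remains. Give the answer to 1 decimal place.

δ₀ = (0.01106155/0.01124000 − 1)×1000 = (0.984124 − 1)×1000 = -15.876 permil
α − 1 = ε/1000 = -0.0061
f^(α−1) = 0.209^(-0.0061) = 1.009595
δ_res = (-15.876 + 1000) × 1.009595 − 1000 = 993.566 − 1000 = -6.43 permil

-6.4 permil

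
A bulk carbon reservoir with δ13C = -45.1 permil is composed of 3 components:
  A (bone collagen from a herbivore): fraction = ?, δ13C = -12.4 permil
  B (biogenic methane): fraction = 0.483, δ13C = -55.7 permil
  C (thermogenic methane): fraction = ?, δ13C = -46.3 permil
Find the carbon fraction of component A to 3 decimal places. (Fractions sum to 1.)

0.169

Let f_A and f_C be the unknown fractions; fractions sum to 1 so f_A + f_C = 0.517.
Mass balance: Σ fᵢ·δᵢ = δ_bulk ⇒ f_A·(-12.4) + f_C·(-46.3) = -45.1 − (-26.903) = -18.197
Substitute f_C = 0.517 − f_A:
f_A·(-12.4 − -46.3) = -18.197 − 0.517×(-46.3) = 5.740
f_A = 5.740 / 33.9 = 0.1693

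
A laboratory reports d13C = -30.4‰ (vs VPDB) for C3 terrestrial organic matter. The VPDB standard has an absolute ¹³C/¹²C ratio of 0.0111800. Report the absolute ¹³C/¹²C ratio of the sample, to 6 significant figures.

0.0108401

R_sample = R_standard × (d13C/1000 + 1)
R_sample = 0.0111800 × (-30.4/1000 + 1) = 0.0111800 × 0.969600
R_sample = 0.0108401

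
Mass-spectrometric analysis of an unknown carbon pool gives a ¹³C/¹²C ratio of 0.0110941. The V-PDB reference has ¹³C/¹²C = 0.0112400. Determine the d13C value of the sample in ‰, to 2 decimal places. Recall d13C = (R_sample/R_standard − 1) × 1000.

-12.98‰

d13C = (R_sample / R_standard − 1) × 1000
R_sample / R_standard = 0.0110941 / 0.0112400 = 0.987020
d13C = (0.987020 − 1) × 1000 = -12.980‰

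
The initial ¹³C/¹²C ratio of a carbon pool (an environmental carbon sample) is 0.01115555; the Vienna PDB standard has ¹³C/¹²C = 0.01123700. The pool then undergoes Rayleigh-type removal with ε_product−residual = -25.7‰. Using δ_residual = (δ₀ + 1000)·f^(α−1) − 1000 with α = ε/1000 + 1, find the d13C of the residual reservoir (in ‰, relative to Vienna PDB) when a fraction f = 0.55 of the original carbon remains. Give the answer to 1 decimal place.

δ₀ = (0.01115555/0.01123700 − 1)×1000 = (0.992752 − 1)×1000 = -7.248‰
α − 1 = ε/1000 = -0.0257
f^(α−1) = 0.55^(-0.0257) = 1.015483
δ_res = (-7.248 + 1000) × 1.015483 − 1000 = 1008.122 − 1000 = 8.12‰

8.1‰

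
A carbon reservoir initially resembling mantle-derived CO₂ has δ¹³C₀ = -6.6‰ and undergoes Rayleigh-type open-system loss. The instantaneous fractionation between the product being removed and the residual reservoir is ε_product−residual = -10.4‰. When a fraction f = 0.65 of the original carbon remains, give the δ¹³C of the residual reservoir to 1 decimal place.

Rayleigh residual: δ_res = (δ₀ + 1000)·f^(α−1) − 1000
α = ε/1000 + 1 = 0.98960, so α − 1 = -0.01040
f^(α−1) = 0.65^(-0.01040) = 1.004490
δ_res = (-6.6 + 1000) × 1.004490 − 1000 = 997.861 − 1000 = -2.14‰

-2.1‰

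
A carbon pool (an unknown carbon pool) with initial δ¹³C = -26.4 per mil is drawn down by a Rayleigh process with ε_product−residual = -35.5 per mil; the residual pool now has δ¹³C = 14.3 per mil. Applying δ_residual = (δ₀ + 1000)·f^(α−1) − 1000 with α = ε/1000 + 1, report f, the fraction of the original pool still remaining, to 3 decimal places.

α − 1 = ε/1000 = -0.0355
(δ_res + 1000)/(δ₀ + 1000) = (14.3 + 1000)/(-26.4 + 1000) = 1014.3/973.6 = 1.041804
f = 1.041804^(1/-0.0355) = exp(ln(1.041804)/-0.0355) = exp(0.04095/-0.0355)
f = exp(-1.1536) = 0.3155

0.315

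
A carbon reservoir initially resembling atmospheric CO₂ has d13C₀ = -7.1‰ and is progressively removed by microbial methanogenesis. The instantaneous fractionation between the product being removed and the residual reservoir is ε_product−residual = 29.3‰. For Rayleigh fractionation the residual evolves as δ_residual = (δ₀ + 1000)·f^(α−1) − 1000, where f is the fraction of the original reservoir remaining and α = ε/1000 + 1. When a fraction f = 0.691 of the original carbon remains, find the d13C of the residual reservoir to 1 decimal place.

-17.8‰

Rayleigh residual: δ_res = (δ₀ + 1000)·f^(α−1) − 1000
α = ε/1000 + 1 = 1.02930, so α − 1 = 0.02930
f^(α−1) = 0.691^(0.02930) = 0.989229
δ_res = (-7.1 + 1000) × 0.989229 − 1000 = 982.205 − 1000 = -17.79‰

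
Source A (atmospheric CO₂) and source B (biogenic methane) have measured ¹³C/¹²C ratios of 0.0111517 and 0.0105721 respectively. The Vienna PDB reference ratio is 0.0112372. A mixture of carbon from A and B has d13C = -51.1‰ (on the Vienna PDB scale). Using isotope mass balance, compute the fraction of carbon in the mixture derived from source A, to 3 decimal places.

δ_A = (0.0111517/0.0112372 − 1)×1000 = (0.992391 − 1)×1000 = -7.609‰
δ_B = (0.0105721/0.0112372 − 1)×1000 = (0.940813 − 1)×1000 = -59.187‰
f_A = (δ_mix − δ_B)/(δ_A − δ_B) = (-51.1 − (-59.187))/(-7.609 − (-59.187))
f_A = 8.087 / 51.579 = 0.1568

0.157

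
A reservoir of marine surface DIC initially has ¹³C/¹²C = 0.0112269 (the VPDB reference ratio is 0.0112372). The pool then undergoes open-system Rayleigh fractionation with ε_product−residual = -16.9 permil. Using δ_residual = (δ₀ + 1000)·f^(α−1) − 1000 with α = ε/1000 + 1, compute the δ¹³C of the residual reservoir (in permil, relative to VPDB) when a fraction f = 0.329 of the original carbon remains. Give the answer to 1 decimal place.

18.0 permil

δ₀ = (0.0112269/0.0112372 − 1)×1000 = (0.999083 − 1)×1000 = -0.917 permil
α − 1 = ε/1000 = -0.0169
f^(α−1) = 0.329^(-0.0169) = 1.018965
δ_res = (-0.917 + 1000) × 1.018965 − 1000 = 1018.031 − 1000 = 18.03 permil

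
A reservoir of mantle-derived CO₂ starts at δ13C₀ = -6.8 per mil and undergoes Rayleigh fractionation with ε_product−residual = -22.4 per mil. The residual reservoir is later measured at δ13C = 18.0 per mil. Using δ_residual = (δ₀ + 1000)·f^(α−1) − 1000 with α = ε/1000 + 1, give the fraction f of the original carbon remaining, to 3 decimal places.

0.333

α − 1 = ε/1000 = -0.0224
(δ_res + 1000)/(δ₀ + 1000) = (18.0 + 1000)/(-6.8 + 1000) = 1018.0/993.2 = 1.024970
f = 1.024970^(1/-0.0224) = exp(ln(1.024970)/-0.0224) = exp(0.02466/-0.0224)
f = exp(-1.1010) = 0.3325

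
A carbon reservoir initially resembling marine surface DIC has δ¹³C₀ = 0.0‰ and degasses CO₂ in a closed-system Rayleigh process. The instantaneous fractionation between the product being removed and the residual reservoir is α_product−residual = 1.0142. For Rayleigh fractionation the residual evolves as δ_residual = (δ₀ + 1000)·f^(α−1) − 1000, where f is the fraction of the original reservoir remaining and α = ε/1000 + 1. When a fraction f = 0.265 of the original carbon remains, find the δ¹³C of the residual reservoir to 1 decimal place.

Rayleigh residual: δ_res = (δ₀ + 1000)·f^(α−1) − 1000
α − 1 = 0.01420
f^(α−1) = 0.265^(0.01420) = 0.981319
δ_res = (0.0 + 1000) × 0.981319 − 1000 = 981.319 − 1000 = -18.68‰

-18.7‰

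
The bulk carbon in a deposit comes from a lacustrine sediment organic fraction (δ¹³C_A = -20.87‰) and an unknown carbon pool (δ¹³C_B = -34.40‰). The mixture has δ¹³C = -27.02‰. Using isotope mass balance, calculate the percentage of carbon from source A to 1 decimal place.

δ_mix = f_A·δ_A + (1 − f_A)·δ_B  ⇒  f_A = (δ_mix − δ_B)/(δ_A − δ_B)
f_A = (-27.02 − (-34.40)) / (-20.87 − (-34.40))
f_A = 7.38 / 13.53 = 0.5455

54.5%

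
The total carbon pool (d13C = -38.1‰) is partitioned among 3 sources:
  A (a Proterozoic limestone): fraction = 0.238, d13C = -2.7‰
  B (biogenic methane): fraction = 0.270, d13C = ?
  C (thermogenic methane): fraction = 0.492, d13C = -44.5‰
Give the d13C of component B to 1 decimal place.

Isotope mass balance: δ_bulk = Σ fᵢ·δᵢ.
-38.1 = 0.238×(-2.7) + 0.270×δ_B + 0.492×(-44.5)
0.270·δ_B = -38.1 − (-22.537) = -15.563
δ_B = -15.563 / 0.270 = -57.64‰

-57.6‰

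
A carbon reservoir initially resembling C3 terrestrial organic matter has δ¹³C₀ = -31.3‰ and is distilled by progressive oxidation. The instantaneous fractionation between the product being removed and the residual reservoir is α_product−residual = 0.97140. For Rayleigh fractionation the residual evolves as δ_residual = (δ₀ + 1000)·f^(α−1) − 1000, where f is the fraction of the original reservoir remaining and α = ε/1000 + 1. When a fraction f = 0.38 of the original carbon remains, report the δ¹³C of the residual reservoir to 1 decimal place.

Rayleigh residual: δ_res = (δ₀ + 1000)·f^(α−1) − 1000
α − 1 = -0.02860
f^(α−1) = 0.38^(-0.02860) = 1.028059
δ_res = (-31.3 + 1000) × 1.028059 − 1000 = 995.881 − 1000 = -4.12‰

-4.1‰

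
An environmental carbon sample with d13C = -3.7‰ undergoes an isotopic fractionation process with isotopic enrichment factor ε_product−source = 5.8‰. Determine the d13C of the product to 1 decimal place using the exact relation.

2.1‰

To first order, δ_product ≈ δ_source + ε = 2.1‰.
Exactly, δ_product = (δ_source + 1000)·(ε/1000 + 1) − 1000.
δ_product = (-3.7 + 1000) × (5.8/1000 + 1) − 1000
δ_product = 2.08‰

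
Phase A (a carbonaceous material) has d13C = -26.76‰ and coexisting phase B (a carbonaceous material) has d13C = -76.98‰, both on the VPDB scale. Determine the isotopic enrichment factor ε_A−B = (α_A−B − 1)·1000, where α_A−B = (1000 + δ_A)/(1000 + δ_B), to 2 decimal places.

α_A−B = (1000 + -26.76) / (1000 + -76.98) = 973.24 / 923.02 = 1.054408
ε_A−B = (1.054408 − 1) × 1000 = 54.408‰
(The approximation ε ≈ δ_A − δ_B would give 50.22‰.)

54.41‰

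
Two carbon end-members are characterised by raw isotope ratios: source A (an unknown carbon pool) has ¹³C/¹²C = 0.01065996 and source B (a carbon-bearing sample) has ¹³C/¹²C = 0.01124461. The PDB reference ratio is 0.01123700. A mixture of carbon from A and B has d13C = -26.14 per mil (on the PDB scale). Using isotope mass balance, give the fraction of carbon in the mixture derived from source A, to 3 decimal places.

δ_A = (0.01065996/0.01123700 − 1)×1000 = (0.948648 − 1)×1000 = -51.352 per mil
δ_B = (0.01124461/0.01123700 − 1)×1000 = (1.000677 − 1)×1000 = 0.677 per mil
f_A = (δ_mix − δ_B)/(δ_A − δ_B) = (-26.14 − (0.677))/(-51.352 − (0.677))
f_A = -26.817 / -52.029 = 0.5154

0.515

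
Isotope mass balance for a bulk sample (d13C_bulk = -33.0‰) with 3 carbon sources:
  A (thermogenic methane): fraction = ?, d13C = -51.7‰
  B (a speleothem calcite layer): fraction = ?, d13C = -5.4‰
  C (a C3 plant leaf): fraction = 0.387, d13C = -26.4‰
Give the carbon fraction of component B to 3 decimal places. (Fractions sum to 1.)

0.192

Let f_B and f_A be the unknown fractions; fractions sum to 1 so f_B + f_A = 0.613.
Mass balance: Σ fᵢ·δᵢ = δ_bulk ⇒ f_B·(-5.4) + f_A·(-51.7) = -33.0 − (-10.217) = -22.783
Substitute f_A = 0.613 − f_B:
f_B·(-5.4 − -51.7) = -22.783 − 0.613×(-51.7) = 8.909
f_B = 8.909 / 46.3 = 0.1924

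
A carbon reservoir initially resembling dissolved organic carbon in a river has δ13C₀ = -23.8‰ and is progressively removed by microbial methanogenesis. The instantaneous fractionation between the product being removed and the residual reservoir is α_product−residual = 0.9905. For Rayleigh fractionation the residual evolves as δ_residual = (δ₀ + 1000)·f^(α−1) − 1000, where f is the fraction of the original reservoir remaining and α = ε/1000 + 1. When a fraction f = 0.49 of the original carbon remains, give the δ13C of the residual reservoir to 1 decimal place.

-17.2‰

Rayleigh residual: δ_res = (δ₀ + 1000)·f^(α−1) − 1000
α − 1 = -0.00950
f^(α−1) = 0.49^(-0.00950) = 1.006800
δ_res = (-23.8 + 1000) × 1.006800 − 1000 = 982.838 − 1000 = -17.16‰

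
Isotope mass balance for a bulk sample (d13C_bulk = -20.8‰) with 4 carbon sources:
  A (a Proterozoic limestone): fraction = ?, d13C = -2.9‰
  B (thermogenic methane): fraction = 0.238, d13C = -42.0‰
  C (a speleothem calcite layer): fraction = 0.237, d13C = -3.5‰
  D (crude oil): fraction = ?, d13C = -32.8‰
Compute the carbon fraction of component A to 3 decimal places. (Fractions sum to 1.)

Let f_A and f_D be the unknown fractions; fractions sum to 1 so f_A + f_D = 0.525.
Mass balance: Σ fᵢ·δᵢ = δ_bulk ⇒ f_A·(-2.9) + f_D·(-32.8) = -20.8 − (-10.825) = -9.975
Substitute f_D = 0.525 − f_A:
f_A·(-2.9 − -32.8) = -9.975 − 0.525×(-32.8) = 7.245
f_A = 7.245 / 29.9 = 0.2423

0.242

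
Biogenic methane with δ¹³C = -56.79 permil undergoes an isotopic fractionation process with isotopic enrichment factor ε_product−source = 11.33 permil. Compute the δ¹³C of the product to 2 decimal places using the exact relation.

Exactly, δ_product = (δ_source + 1000)·(ε/1000 + 1) − 1000.
δ_product = (-56.79 + 1000) × (11.33/1000 + 1) − 1000
δ_product = -46.103 permil

-46.10 permil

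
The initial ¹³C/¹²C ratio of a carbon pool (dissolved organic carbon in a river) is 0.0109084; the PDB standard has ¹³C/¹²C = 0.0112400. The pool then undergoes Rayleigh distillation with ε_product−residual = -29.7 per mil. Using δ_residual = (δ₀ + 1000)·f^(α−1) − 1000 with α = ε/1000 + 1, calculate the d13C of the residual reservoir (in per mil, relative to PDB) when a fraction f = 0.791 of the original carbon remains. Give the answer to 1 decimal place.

δ₀ = (0.0109084/0.0112400 − 1)×1000 = (0.970498 − 1)×1000 = -29.502 per mil
α − 1 = ε/1000 = -0.0297
f^(α−1) = 0.791^(-0.0297) = 1.006988
δ_res = (-29.502 + 1000) × 1.006988 − 1000 = 977.280 − 1000 = -22.72 per mil

-22.7 per mil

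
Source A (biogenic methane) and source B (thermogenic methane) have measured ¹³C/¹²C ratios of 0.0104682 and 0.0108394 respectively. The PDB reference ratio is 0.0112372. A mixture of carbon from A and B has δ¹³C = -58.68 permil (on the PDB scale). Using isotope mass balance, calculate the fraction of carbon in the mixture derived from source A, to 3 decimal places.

0.705

δ_A = (0.0104682/0.0112372 − 1)×1000 = (0.931567 − 1)×1000 = -68.433 permil
δ_B = (0.0108394/0.0112372 − 1)×1000 = (0.964600 − 1)×1000 = -35.400 permil
f_A = (δ_mix − δ_B)/(δ_A − δ_B) = (-58.68 − (-35.400))/(-68.433 − (-35.400))
f_A = -23.280 / -33.033 = 0.7047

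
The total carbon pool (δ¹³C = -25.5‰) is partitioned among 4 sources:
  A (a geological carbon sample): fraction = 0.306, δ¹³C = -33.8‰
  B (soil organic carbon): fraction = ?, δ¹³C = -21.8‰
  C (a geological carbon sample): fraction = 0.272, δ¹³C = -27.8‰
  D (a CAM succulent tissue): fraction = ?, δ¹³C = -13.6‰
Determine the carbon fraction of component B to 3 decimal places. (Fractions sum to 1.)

0.226

Let f_B and f_D be the unknown fractions; fractions sum to 1 so f_B + f_D = 0.422.
Mass balance: Σ fᵢ·δᵢ = δ_bulk ⇒ f_B·(-21.8) + f_D·(-13.6) = -25.5 − (-17.904) = -7.596
Substitute f_D = 0.422 − f_B:
f_B·(-21.8 − -13.6) = -7.596 − 0.422×(-13.6) = -1.856
f_B = -1.856 / -8.2 = 0.2264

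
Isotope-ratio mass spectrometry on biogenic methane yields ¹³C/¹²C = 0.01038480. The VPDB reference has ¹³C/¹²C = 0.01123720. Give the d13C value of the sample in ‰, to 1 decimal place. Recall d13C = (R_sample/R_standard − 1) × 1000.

-75.9‰

d13C = (R_sample / R_standard − 1) × 1000
R_sample / R_standard = 0.01038480 / 0.01123720 = 0.924145
d13C = (0.924145 − 1) × 1000 = -75.86‰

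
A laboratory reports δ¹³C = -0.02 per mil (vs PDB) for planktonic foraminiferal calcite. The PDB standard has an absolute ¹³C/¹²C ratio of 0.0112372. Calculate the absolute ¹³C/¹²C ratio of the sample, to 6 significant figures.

R_sample = R_standard × (δ¹³C/1000 + 1)
R_sample = 0.0112372 × (-0.02/1000 + 1) = 0.0112372 × 0.999980
R_sample = 0.0112370

0.0112370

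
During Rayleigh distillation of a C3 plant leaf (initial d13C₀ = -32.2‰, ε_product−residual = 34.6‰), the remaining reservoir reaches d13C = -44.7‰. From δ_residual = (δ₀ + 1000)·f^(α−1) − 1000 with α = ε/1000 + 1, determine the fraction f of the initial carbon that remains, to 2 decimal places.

α − 1 = ε/1000 = 0.0346
(δ_res + 1000)/(δ₀ + 1000) = (-44.7 + 1000)/(-32.2 + 1000) = 955.3/967.8 = 0.987084
f = 0.987084^(1/0.0346) = exp(ln(0.987084)/0.0346) = exp(-0.01300/0.0346)
f = exp(-0.3757) = 0.6868

0.69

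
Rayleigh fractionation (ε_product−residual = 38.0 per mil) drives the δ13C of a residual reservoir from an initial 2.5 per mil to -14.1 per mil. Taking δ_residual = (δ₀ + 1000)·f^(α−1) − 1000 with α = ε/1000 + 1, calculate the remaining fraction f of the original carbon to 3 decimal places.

α − 1 = ε/1000 = 0.0380
(δ_res + 1000)/(δ₀ + 1000) = (-14.1 + 1000)/(2.5 + 1000) = 985.9/1002.5 = 0.983441
f = 0.983441^(1/0.0380) = exp(ln(0.983441)/0.0380) = exp(-0.01670/0.0380)
f = exp(-0.4394) = 0.6444

0.644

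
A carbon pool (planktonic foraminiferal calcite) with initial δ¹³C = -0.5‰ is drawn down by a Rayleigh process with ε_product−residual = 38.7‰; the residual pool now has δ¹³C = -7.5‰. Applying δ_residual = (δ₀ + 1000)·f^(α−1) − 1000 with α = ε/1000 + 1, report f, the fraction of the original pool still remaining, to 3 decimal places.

0.834

α − 1 = ε/1000 = 0.0387
(δ_res + 1000)/(δ₀ + 1000) = (-7.5 + 1000)/(-0.5 + 1000) = 992.5/999.5 = 0.992996
f = 0.992996^(1/0.0387) = exp(ln(0.992996)/0.0387) = exp(-0.00703/0.0387)
f = exp(-0.1816) = 0.8339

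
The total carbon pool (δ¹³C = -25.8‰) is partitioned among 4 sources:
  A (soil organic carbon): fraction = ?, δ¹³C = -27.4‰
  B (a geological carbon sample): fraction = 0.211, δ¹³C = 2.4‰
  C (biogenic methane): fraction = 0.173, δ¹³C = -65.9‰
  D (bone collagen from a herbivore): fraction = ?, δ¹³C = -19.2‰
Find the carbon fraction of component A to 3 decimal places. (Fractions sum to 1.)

Let f_A and f_D be the unknown fractions; fractions sum to 1 so f_A + f_D = 0.616.
Mass balance: Σ fᵢ·δᵢ = δ_bulk ⇒ f_A·(-27.4) + f_D·(-19.2) = -25.8 − (-10.894) = -14.906
Substitute f_D = 0.616 − f_A:
f_A·(-27.4 − -19.2) = -14.906 − 0.616×(-19.2) = -3.079
f_A = -3.079 / -8.2 = 0.3754

0.375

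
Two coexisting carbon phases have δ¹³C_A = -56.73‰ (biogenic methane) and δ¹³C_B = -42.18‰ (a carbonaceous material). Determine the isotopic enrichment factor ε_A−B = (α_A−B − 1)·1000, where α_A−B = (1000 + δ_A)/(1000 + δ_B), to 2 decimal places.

-15.19‰

α_A−B = (1000 + -56.73) / (1000 + -42.18) = 943.27 / 957.82 = 0.984809
ε_A−B = (0.984809 − 1) × 1000 = -15.191‰
(The approximation ε ≈ δ_A − δ_B would give -14.55‰.)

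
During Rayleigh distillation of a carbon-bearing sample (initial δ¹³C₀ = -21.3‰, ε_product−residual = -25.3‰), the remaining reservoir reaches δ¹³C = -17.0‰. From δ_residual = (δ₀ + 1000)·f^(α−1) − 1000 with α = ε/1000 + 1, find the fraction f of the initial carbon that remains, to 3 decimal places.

0.841

α − 1 = ε/1000 = -0.0253
(δ_res + 1000)/(δ₀ + 1000) = (-17.0 + 1000)/(-21.3 + 1000) = 983.0/978.7 = 1.004394
f = 1.004394^(1/-0.0253) = exp(ln(1.004394)/-0.0253) = exp(0.00438/-0.0253)
f = exp(-0.1733) = 0.8409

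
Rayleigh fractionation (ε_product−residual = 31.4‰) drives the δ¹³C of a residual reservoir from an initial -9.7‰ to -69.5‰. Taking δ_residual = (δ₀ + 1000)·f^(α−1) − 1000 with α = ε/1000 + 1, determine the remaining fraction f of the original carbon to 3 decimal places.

0.138

α − 1 = ε/1000 = 0.0314
(δ_res + 1000)/(δ₀ + 1000) = (-69.5 + 1000)/(-9.7 + 1000) = 930.5/990.3 = 0.939614
f = 0.939614^(1/0.0314) = exp(ln(0.939614)/0.0314) = exp(-0.06229/0.0314)
f = exp(-1.9836) = 0.1376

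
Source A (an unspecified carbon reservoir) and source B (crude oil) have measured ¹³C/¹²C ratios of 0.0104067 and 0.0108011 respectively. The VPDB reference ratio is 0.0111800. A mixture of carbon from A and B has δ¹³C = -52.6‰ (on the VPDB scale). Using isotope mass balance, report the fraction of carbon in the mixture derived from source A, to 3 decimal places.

δ_A = (0.0104067/0.0111800 − 1)×1000 = (0.930832 − 1)×1000 = -69.168‰
δ_B = (0.0108011/0.0111800 − 1)×1000 = (0.966109 − 1)×1000 = -33.891‰
f_A = (δ_mix − δ_B)/(δ_A − δ_B) = (-52.6 − (-33.891))/(-69.168 − (-33.891))
f_A = -18.709 / -35.277 = 0.5303

0.530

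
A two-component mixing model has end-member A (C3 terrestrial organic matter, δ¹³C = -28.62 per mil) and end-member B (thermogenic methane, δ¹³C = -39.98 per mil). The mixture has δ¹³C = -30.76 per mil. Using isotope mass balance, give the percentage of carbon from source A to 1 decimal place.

δ_mix = f_A·δ_A + (1 − f_A)·δ_B  ⇒  f_A = (δ_mix − δ_B)/(δ_A − δ_B)
f_A = (-30.76 − (-39.98)) / (-28.62 − (-39.98))
f_A = 9.22 / 11.36 = 0.8116

81.2%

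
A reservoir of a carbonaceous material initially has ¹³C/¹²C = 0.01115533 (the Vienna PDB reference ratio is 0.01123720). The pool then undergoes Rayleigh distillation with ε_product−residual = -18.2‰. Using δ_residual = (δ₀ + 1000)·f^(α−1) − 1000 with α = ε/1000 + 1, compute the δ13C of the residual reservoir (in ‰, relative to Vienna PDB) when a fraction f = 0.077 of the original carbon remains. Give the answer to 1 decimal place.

40.1‰

δ₀ = (0.01115533/0.01123720 − 1)×1000 = (0.992714 − 1)×1000 = -7.286‰
α − 1 = ε/1000 = -0.0182
f^(α−1) = 0.077^(-0.0182) = 1.047770
δ_res = (-7.286 + 1000) × 1.047770 − 1000 = 1040.136 − 1000 = 40.14‰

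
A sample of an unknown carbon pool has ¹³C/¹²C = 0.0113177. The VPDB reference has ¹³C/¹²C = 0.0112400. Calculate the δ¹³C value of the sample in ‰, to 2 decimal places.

δ¹³C = (R_sample / R_standard − 1) × 1000
R_sample / R_standard = 0.0113177 / 0.0112400 = 1.006913
δ¹³C = (1.006913 − 1) × 1000 = 6.913‰

6.91‰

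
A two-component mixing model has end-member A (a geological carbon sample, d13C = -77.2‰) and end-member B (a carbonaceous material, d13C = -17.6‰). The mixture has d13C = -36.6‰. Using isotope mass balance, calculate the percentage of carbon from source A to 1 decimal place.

δ_mix = f_A·δ_A + (1 − f_A)·δ_B  ⇒  f_A = (δ_mix − δ_B)/(δ_A − δ_B)
f_A = (-36.6 − (-17.6)) / (-77.2 − (-17.6))
f_A = -19.0 / -59.6 = 0.3188

31.9%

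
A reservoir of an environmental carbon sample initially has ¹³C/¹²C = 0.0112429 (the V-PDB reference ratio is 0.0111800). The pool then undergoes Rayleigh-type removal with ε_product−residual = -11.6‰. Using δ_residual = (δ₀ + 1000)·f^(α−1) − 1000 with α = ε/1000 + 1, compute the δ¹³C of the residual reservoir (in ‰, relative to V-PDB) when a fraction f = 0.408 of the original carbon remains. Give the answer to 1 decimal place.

16.1‰

δ₀ = (0.0112429/0.0111800 − 1)×1000 = (1.005626 − 1)×1000 = 5.626‰
α − 1 = ε/1000 = -0.0116
f^(α−1) = 0.408^(-0.0116) = 1.010454
δ_res = (5.626 + 1000) × 1.010454 − 1000 = 1016.138 − 1000 = 16.14‰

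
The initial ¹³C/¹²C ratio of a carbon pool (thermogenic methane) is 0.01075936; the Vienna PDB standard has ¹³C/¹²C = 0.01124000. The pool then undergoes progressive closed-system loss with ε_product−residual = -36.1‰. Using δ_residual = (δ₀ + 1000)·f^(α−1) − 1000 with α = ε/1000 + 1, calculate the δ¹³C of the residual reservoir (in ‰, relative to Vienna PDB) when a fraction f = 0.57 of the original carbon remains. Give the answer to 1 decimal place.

-23.1‰

δ₀ = (0.01075936/0.01124000 − 1)×1000 = (0.957238 − 1)×1000 = -42.762‰
α − 1 = ε/1000 = -0.0361
f^(α−1) = 0.57^(-0.0361) = 1.020500
δ_res = (-42.762 + 1000) × 1.020500 − 1000 = 976.862 − 1000 = -23.14‰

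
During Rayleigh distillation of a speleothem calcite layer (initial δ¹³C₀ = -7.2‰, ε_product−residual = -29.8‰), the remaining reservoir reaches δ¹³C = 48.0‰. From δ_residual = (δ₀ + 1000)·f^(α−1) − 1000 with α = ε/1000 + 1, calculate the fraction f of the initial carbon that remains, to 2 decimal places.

0.16

α − 1 = ε/1000 = -0.0298
(δ_res + 1000)/(δ₀ + 1000) = (48.0 + 1000)/(-7.2 + 1000) = 1048.0/992.8 = 1.055600
f = 1.055600^(1/-0.0298) = exp(ln(1.055600)/-0.0298) = exp(0.05411/-0.0298)
f = exp(-1.8158) = 0.1627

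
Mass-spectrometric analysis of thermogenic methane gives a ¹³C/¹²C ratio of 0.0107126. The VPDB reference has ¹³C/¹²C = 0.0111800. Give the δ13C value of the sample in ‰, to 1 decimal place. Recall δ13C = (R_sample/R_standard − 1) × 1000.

-41.8‰

δ13C = (R_sample / R_standard − 1) × 1000
R_sample / R_standard = 0.0107126 / 0.0111800 = 0.958193
δ13C = (0.958193 − 1) × 1000 = -41.81‰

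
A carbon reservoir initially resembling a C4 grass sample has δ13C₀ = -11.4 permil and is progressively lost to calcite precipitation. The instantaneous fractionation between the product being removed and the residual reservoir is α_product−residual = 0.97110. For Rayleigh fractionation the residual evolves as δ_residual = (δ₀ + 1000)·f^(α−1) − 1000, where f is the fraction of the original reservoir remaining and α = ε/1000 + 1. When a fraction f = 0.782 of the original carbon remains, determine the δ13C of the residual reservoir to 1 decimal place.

Rayleigh residual: δ_res = (δ₀ + 1000)·f^(α−1) − 1000
α − 1 = -0.02890
f^(α−1) = 0.782^(-0.02890) = 1.007132
δ_res = (-11.4 + 1000) × 1.007132 − 1000 = 995.651 − 1000 = -4.35 permil

-4.3 permil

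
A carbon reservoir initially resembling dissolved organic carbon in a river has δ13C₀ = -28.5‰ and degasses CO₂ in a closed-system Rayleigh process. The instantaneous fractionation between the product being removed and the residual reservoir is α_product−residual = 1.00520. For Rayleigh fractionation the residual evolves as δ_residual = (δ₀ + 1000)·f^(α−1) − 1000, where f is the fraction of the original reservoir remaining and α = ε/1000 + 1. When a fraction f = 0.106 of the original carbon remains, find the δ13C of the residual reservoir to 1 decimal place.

-39.8‰

Rayleigh residual: δ_res = (δ₀ + 1000)·f^(α−1) − 1000
α − 1 = 0.00520
f^(α−1) = 0.106^(0.00520) = 0.988397
δ_res = (-28.5 + 1000) × 0.988397 − 1000 = 960.228 − 1000 = -39.77‰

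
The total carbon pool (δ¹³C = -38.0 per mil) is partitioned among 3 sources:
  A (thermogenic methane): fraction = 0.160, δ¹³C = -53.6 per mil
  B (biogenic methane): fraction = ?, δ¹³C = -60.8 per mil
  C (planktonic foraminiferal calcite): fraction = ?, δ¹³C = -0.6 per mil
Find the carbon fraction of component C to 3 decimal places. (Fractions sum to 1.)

0.360

Let f_C and f_B be the unknown fractions; fractions sum to 1 so f_C + f_B = 0.840.
Mass balance: Σ fᵢ·δᵢ = δ_bulk ⇒ f_C·(-0.6) + f_B·(-60.8) = -38.0 − (-8.576) = -29.424
Substitute f_B = 0.840 − f_C:
f_C·(-0.6 − -60.8) = -29.424 − 0.840×(-60.8) = 21.648
f_C = 21.648 / 60.2 = 0.3596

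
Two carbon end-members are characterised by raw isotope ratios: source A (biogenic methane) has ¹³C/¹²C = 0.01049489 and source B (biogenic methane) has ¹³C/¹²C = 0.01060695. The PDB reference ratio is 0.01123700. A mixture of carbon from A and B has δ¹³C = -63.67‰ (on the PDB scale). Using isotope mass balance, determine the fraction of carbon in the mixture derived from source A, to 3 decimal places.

δ_A = (0.01049489/0.01123700 − 1)×1000 = (0.933958 − 1)×1000 = -66.042‰
δ_B = (0.01060695/0.01123700 − 1)×1000 = (0.943931 − 1)×1000 = -56.069‰
f_A = (δ_mix − δ_B)/(δ_A − δ_B) = (-63.67 − (-56.069))/(-66.042 − (-56.069))
f_A = -7.601 / -9.972 = 0.7622

0.762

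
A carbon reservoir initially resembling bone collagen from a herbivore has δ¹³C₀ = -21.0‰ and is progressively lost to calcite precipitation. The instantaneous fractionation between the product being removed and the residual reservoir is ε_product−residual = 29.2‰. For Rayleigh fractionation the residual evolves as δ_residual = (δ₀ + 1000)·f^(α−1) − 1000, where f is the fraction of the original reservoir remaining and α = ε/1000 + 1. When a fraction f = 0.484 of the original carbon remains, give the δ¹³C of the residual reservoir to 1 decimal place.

Rayleigh residual: δ_res = (δ₀ + 1000)·f^(α−1) − 1000
α = ε/1000 + 1 = 1.02920, so α − 1 = 0.02920
f^(α−1) = 0.484^(0.02920) = 0.979033
δ_res = (-21.0 + 1000) × 0.979033 − 1000 = 958.474 − 1000 = -41.53‰

-41.5‰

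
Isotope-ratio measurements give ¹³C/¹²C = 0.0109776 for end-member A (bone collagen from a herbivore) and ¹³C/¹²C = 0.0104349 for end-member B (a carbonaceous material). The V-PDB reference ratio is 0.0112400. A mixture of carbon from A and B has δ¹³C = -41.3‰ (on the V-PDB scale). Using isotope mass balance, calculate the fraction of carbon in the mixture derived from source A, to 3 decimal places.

δ_A = (0.0109776/0.0112400 − 1)×1000 = (0.976655 − 1)×1000 = -23.345‰
δ_B = (0.0104349/0.0112400 − 1)×1000 = (0.928372 − 1)×1000 = -71.628‰
f_A = (δ_mix − δ_B)/(δ_A − δ_B) = (-41.3 − (-71.628))/(-23.345 − (-71.628))
f_A = 30.328 / 48.283 = 0.6281

0.628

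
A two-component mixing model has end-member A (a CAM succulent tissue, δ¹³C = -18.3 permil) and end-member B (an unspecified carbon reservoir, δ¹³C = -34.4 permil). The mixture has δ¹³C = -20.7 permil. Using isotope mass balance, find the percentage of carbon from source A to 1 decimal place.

δ_mix = f_A·δ_A + (1 − f_A)·δ_B  ⇒  f_A = (δ_mix − δ_B)/(δ_A − δ_B)
f_A = (-20.7 − (-34.4)) / (-18.3 − (-34.4))
f_A = 13.7 / 16.1 = 0.8509

85.1%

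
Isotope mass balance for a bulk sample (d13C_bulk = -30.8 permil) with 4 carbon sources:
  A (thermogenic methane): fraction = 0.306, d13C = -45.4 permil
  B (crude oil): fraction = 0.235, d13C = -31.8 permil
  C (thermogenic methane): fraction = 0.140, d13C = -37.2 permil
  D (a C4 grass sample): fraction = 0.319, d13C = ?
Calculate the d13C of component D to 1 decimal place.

-13.2 permil

Isotope mass balance: δ_bulk = Σ fᵢ·δᵢ.
-30.8 = 0.306×(-45.4) + 0.235×(-31.8) + 0.140×(-37.2) + 0.319×δ_D
0.319·δ_D = -30.8 − (-26.573) = -4.227
δ_D = -4.227 / 0.319 = -13.25 permil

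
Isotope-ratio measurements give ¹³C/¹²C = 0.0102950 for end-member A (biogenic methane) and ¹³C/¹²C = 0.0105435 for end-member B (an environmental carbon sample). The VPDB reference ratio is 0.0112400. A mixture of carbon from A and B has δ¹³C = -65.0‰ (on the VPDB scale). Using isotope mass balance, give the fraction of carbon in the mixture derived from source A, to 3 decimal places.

δ_A = (0.0102950/0.0112400 − 1)×1000 = (0.915925 − 1)×1000 = -84.075‰
δ_B = (0.0105435/0.0112400 − 1)×1000 = (0.938034 − 1)×1000 = -61.966‰
f_A = (δ_mix − δ_B)/(δ_A − δ_B) = (-65.0 − (-61.966))/(-84.075 − (-61.966))
f_A = -3.034 / -22.109 = 0.1372

0.137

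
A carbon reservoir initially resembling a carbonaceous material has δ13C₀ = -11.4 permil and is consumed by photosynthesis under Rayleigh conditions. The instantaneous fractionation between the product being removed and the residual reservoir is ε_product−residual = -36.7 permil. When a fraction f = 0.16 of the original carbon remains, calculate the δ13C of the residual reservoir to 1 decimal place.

Rayleigh residual: δ_res = (δ₀ + 1000)·f^(α−1) − 1000
α = ε/1000 + 1 = 0.96330, so α − 1 = -0.03670
f^(α−1) = 0.16^(-0.03670) = 1.069569
δ_res = (-11.4 + 1000) × 1.069569 − 1000 = 1057.376 − 1000 = 57.38 permil

57.4 permil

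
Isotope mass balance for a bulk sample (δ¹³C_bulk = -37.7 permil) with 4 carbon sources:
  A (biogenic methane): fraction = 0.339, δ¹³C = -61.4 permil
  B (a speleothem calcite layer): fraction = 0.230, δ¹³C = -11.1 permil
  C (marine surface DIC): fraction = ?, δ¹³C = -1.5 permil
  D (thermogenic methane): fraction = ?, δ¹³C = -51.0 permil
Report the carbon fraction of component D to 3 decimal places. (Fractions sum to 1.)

0.276

Let f_D and f_C be the unknown fractions; fractions sum to 1 so f_D + f_C = 0.431.
Mass balance: Σ fᵢ·δᵢ = δ_bulk ⇒ f_D·(-51.0) + f_C·(-1.5) = -37.7 − (-23.368) = -14.332
Substitute f_C = 0.431 − f_D:
f_D·(-51.0 − -1.5) = -14.332 − 0.431×(-1.5) = -13.686
f_D = -13.686 / -49.5 = 0.2765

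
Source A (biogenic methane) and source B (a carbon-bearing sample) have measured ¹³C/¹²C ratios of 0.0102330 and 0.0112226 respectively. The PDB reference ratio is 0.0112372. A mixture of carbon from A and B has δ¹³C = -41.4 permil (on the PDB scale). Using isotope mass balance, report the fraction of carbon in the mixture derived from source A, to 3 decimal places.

δ_A = (0.0102330/0.0112372 − 1)×1000 = (0.910636 − 1)×1000 = -89.364 permil
δ_B = (0.0112226/0.0112372 − 1)×1000 = (0.998701 − 1)×1000 = -1.299 permil
f_A = (δ_mix − δ_B)/(δ_A − δ_B) = (-41.4 − (-1.299))/(-89.364 − (-1.299))
f_A = -40.101 / -88.065 = 0.4554

0.455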